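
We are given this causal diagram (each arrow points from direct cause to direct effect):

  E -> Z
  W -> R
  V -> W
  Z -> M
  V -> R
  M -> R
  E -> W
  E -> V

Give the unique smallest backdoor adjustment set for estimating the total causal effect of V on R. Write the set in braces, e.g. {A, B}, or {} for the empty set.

Variables eligible for adjustment (non-descendants of V, excluding V and R): {E, M, Z}.
Backdoor paths from V to R:
  P1: V <- E -> Z -> M -> R
  P2: V <- E -> W -> R
The empty set is not sufficient: P1 (V <- E -> Z -> M -> R) has no collider blocking it and no conditioned non-collider, so it is open.
Try {E}:
  P1: blocked at fork node E ∈ conditioning set.
  P2: blocked at fork node E ∈ conditioning set.
{E} contains no descendant of V and blocks every backdoor path.
No other singleton works — e.g. {Z} leaves P2 open — so {E} is the unique smallest valid adjustment set.

{E}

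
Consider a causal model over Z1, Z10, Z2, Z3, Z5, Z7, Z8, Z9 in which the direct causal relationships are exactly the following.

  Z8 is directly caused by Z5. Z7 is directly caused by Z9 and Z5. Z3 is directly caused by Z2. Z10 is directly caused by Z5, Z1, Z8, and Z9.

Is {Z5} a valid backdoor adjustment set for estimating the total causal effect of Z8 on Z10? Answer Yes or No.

Yes

Backdoor paths from Z8 to Z10 (paths whose first edge points into Z8):
  P1: Z8 <- Z5 -> Z10
  P2: Z8 <- Z5 -> Z7 <- Z9 -> Z10
Condition 1 (no descendant of Z8 in the set): holds — descendants of Z8 are {Z10}; none are in {Z5}.
Condition 2 (every backdoor path blocked by {Z5}):
  P1: blocked at fork node Z5 ∈ conditioning set.
  P2: blocked at fork node Z5 ∈ conditioning set.
{Z5} satisfies the backdoor criterion.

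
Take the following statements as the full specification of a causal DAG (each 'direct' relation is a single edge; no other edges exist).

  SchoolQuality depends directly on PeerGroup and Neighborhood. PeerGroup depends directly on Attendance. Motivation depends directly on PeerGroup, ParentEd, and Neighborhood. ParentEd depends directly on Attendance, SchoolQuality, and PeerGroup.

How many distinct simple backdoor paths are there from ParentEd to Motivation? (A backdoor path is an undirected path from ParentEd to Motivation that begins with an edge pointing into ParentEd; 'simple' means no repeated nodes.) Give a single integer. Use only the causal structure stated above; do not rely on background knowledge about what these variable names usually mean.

A backdoor path from ParentEd to Motivation is any simple undirected path whose first edge points into ParentEd (i.e. leaves ParentEd via a parent).
Parents of ParentEd: {Attendance, PeerGroup, SchoolQuality}.
Enumerating:
  P1: ParentEd <- Attendance -> PeerGroup -> SchoolQuality <- Neighborhood -> Motivation
  P2: ParentEd <- Attendance -> PeerGroup -> Motivation
  P3: ParentEd <- PeerGroup -> SchoolQuality <- Neighborhood -> Motivation
  P4: ParentEd <- PeerGroup -> Motivation
  P5: ParentEd <- SchoolQuality <- Neighborhood -> Motivation
  P6: ParentEd <- SchoolQuality <- PeerGroup -> Motivation
That exhausts the simple backdoor paths. Count: 6.

6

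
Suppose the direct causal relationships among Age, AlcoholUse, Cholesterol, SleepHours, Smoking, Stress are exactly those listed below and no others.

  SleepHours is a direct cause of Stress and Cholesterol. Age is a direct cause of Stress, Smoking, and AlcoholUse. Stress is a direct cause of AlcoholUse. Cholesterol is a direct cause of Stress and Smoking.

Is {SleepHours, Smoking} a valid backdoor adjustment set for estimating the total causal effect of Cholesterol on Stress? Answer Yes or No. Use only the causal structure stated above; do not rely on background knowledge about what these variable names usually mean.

Backdoor paths from Cholesterol to Stress (paths whose first edge points into Cholesterol):
  P1: Cholesterol <- SleepHours -> Stress
Condition 1 (no descendant of Cholesterol in the set): FAILS — Smoking is a descendant of Cholesterol.
Condition 2 (every backdoor path blocked by {SleepHours, Smoking}):
  P1: blocked at fork node SleepHours ∈ conditioning set.
{SleepHours, Smoking} does not satisfy the backdoor criterion.

No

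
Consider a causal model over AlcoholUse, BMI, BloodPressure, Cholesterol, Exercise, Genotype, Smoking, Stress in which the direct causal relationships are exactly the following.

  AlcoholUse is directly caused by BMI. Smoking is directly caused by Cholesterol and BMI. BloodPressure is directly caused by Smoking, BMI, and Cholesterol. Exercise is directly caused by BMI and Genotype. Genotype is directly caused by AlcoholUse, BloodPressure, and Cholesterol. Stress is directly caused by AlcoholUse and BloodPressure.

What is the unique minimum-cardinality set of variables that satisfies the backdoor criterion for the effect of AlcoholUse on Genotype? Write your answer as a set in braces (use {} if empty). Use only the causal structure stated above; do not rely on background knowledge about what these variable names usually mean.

Variables eligible for adjustment (non-descendants of AlcoholUse, excluding AlcoholUse and Genotype): {BMI, BloodPressure, Cholesterol, Smoking}.
Backdoor paths from AlcoholUse to Genotype:
  P1: AlcoholUse <- BMI -> Smoking <- Cholesterol -> BloodPressure -> Genotype
  P2: AlcoholUse <- BMI -> Smoking <- Cholesterol -> Genotype
  P3: AlcoholUse <- BMI -> Smoking -> BloodPressure <- Cholesterol -> Genotype
  P4: AlcoholUse <- BMI -> Smoking -> BloodPressure -> Genotype
  P5: AlcoholUse <- BMI -> BloodPressure <- Cholesterol -> Genotype
  P6: AlcoholUse <- BMI -> BloodPressure <- Smoking <- Cholesterol -> Genotype
  P7: AlcoholUse <- BMI -> BloodPressure -> Genotype
  P8: AlcoholUse <- BMI -> Exercise <- Genotype
The empty set is not sufficient: P4 (AlcoholUse <- BMI -> Smoking -> BloodPressure -> Genotype) has no collider blocking it and no conditioned non-collider, so it is open.
Try {BMI}:
  P1: blocked at fork node BMI ∈ conditioning set.
  P2: blocked at fork node BMI ∈ conditioning set.
  P3: blocked at fork node BMI ∈ conditioning set.
  P4: blocked at fork node BMI ∈ conditioning set.
  P5: blocked at fork node BMI ∈ conditioning set.
  P6: blocked at fork node BMI ∈ conditioning set.
  P7: blocked at fork node BMI ∈ conditioning set.
  P8: blocked at fork node BMI ∈ conditioning set.
{BMI} contains no descendant of AlcoholUse and blocks every backdoor path.
No other singleton works — e.g. {Cholesterol} leaves P4 open — so {BMI} is the unique smallest valid adjustment set.

{BMI}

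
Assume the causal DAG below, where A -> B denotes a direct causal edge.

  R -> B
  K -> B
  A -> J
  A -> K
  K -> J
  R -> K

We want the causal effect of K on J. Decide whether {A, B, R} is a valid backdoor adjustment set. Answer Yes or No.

Backdoor paths from K to J (paths whose first edge points into K):
  P1: K <- A -> J
Condition 1 (no descendant of K in the set): FAILS — B is a descendant of K.
Condition 2 (every backdoor path blocked by {A, B, R}):
  P1: blocked at fork node A ∈ conditioning set.
{A, B, R} does not satisfy the backdoor criterion.

No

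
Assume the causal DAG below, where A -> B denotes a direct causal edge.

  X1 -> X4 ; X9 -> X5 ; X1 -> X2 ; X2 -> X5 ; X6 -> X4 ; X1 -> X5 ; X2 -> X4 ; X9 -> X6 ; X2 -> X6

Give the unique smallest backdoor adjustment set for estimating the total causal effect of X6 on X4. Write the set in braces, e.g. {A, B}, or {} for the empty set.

Variables eligible for adjustment (non-descendants of X6, excluding X6 and X4): {X1, X2, X5, X9}.
Backdoor paths from X6 to X4:
  P1: X6 <- X2 <- X1 -> X4
  P2: X6 <- X2 -> X4
  P3: X6 <- X2 -> X5 <- X1 -> X4
  P4: X6 <- X9 -> X5 <- X1 -> X2 -> X4
  P5: X6 <- X9 -> X5 <- X1 -> X4
  P6: X6 <- X9 -> X5 <- X2 <- X1 -> X4
  P7: X6 <- X9 -> X5 <- X2 -> X4
The empty set is not sufficient: P1 (X6 <- X2 <- X1 -> X4) has no collider blocking it and no conditioned non-collider, so it is open.
Try {X2}:
  P1: blocked at chain node X2 ∈ conditioning set.
  P2: blocked at fork node X2 ∈ conditioning set.
  P3: blocked at fork node X2 ∈ conditioning set.
  P4: blocked at collider X5 (neither it nor any descendant is in the conditioning set).
  P5: blocked at collider X5 (neither it nor any descendant is in the conditioning set).
  P6: blocked at collider X5 (neither it nor any descendant is in the conditioning set).
  P7: blocked at collider X5 (neither it nor any descendant is in the conditioning set).
{X2} contains no descendant of X6 and blocks every backdoor path.
No other singleton works — e.g. {X1} leaves P2 open — so {X2} is the unique smallest valid adjustment set.

{X2}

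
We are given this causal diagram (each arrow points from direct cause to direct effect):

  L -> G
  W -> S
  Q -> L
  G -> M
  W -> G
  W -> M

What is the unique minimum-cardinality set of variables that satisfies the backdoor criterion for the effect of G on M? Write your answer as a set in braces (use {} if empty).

Variables eligible for adjustment (non-descendants of G, excluding G and M): {L, Q, S, W}.
Backdoor paths from G to M:
  P1: G <- W -> M
The empty set is not sufficient: P1 (G <- W -> M) has no collider blocking it and no conditioned non-collider, so it is open.
Try {W}:
  P1: blocked at fork node W ∈ conditioning set.
{W} contains no descendant of G and blocks every backdoor path.
No other singleton works — e.g. {Q} leaves P1 open — so {W} is the unique smallest valid adjustment set.

{W}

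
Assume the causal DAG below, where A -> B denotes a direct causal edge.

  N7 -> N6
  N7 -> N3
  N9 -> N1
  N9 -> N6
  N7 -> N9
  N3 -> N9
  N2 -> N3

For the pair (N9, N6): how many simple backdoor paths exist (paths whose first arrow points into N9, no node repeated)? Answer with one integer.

2

A backdoor path from N9 to N6 is any simple undirected path whose first edge points into N9 (i.e. leaves N9 via a parent).
Parents of N9: {N3, N7}.
Enumerating:
  P1: N9 <- N7 -> N6
  P2: N9 <- N3 <- N7 -> N6
That exhausts the simple backdoor paths. Count: 2.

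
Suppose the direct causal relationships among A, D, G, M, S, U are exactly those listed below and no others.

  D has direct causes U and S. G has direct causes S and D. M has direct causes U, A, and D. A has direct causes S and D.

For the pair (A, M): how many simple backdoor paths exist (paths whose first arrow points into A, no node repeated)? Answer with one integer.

A backdoor path from A to M is any simple undirected path whose first edge points into A (i.e. leaves A via a parent).
Parents of A: {D, S}.
Enumerating:
  P1: A <- S -> D <- U -> M
  P2: A <- S -> D -> M
  P3: A <- S -> G <- D <- U -> M
  P4: A <- S -> G <- D -> M
  P5: A <- D <- U -> M
  P6: A <- D -> M
That exhausts the simple backdoor paths. Count: 6.

6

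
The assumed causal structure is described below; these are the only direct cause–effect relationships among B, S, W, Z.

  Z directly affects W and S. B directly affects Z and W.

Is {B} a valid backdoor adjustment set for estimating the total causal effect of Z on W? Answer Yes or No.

Yes

Backdoor paths from Z to W (paths whose first edge points into Z):
  P1: Z <- B -> W
Condition 1 (no descendant of Z in the set): holds — descendants of Z are {S, W}; none are in {B}.
Condition 2 (every backdoor path blocked by {B}):
  P1: blocked at fork node B ∈ conditioning set.
{B} satisfies the backdoor criterion.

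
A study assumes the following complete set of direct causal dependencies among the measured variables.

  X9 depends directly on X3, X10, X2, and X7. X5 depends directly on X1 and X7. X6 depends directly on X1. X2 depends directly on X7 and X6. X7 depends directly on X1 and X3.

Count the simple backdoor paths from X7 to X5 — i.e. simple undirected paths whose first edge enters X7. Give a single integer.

A backdoor path from X7 to X5 is any simple undirected path whose first edge points into X7 (i.e. leaves X7 via a parent).
Parents of X7: {X1, X3}.
Enumerating:
  P1: X7 <- X1 -> X5
  P2: X7 <- X3 -> X9 <- X2 <- X6 <- X1 -> X5
That exhausts the simple backdoor paths. Count: 2.

2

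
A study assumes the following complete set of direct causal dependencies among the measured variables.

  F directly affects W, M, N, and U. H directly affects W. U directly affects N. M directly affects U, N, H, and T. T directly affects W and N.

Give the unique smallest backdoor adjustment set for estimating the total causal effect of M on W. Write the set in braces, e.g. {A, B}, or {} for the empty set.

Variables eligible for adjustment (non-descendants of M, excluding M and W): {F}.
Backdoor paths from M to W:
  P1: M <- F -> U -> N <- T -> W
  P2: M <- F -> W
  P3: M <- F -> N <- T -> W
The empty set is not sufficient: P2 (M <- F -> W) has no collider blocking it and no conditioned non-collider, so it is open.
Try {F}:
  P1: blocked at fork node F ∈ conditioning set.
  P2: blocked at fork node F ∈ conditioning set.
  P3: blocked at fork node F ∈ conditioning set.
{F} contains no descendant of M and blocks every backdoor path.
{F} is the unique smallest valid adjustment set.

{F}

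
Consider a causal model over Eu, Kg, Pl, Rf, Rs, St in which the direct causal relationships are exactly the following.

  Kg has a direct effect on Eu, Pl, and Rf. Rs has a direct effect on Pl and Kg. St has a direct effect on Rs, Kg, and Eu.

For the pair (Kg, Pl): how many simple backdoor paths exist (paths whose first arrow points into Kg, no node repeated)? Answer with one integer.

A backdoor path from Kg to Pl is any simple undirected path whose first edge points into Kg (i.e. leaves Kg via a parent).
Parents of Kg: {Rs, St}.
Enumerating:
  P1: Kg <- St -> Rs -> Pl
  P2: Kg <- Rs -> Pl
That exhausts the simple backdoor paths. Count: 2.

2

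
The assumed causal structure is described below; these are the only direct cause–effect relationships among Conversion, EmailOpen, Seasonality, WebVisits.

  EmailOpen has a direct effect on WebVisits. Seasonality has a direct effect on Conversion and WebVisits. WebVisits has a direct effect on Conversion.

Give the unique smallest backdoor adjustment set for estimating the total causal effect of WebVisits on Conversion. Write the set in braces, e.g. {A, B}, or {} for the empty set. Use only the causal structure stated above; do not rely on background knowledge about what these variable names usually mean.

Variables eligible for adjustment (non-descendants of WebVisits, excluding WebVisits and Conversion): {EmailOpen, Seasonality}.
Backdoor paths from WebVisits to Conversion:
  P1: WebVisits <- Seasonality -> Conversion
The empty set is not sufficient: P1 (WebVisits <- Seasonality -> Conversion) has no collider blocking it and no conditioned non-collider, so it is open.
Try {Seasonality}:
  P1: blocked at fork node Seasonality ∈ conditioning set.
{Seasonality} contains no descendant of WebVisits and blocks every backdoor path.
No other singleton works — e.g. {EmailOpen} leaves P1 open — so {Seasonality} is the unique smallest valid adjustment set.

{Seasonality}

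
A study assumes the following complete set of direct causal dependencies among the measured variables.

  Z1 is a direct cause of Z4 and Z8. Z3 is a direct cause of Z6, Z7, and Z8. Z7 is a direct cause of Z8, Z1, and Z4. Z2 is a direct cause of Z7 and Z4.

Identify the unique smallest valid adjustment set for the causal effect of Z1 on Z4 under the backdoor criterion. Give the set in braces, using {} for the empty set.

{Z7}

Variables eligible for adjustment (non-descendants of Z1, excluding Z1 and Z4): {Z2, Z3, Z6, Z7}.
Backdoor paths from Z1 to Z4:
  P1: Z1 <- Z7 <- Z2 -> Z4
  P2: Z1 <- Z7 -> Z4
The empty set is not sufficient: P1 (Z1 <- Z7 <- Z2 -> Z4) has no collider blocking it and no conditioned non-collider, so it is open.
Try {Z7}:
  P1: blocked at chain node Z7 ∈ conditioning set.
  P2: blocked at fork node Z7 ∈ conditioning set.
{Z7} contains no descendant of Z1 and blocks every backdoor path.
No other singleton works — e.g. {Z3} leaves P1 open — so {Z7} is the unique smallest valid adjustment set.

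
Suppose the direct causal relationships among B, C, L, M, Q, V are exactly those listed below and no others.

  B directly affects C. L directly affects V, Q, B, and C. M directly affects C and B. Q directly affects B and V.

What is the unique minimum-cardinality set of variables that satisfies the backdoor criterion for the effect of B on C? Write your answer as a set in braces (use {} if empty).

{L, M}

Variables eligible for adjustment (non-descendants of B, excluding B and C): {L, M, Q, V}.
Backdoor paths from B to C:
  P1: B <- L -> C
  P2: B <- M -> C
  P3: B <- Q <- L -> C
  P4: B <- Q -> V <- L -> C
The empty set is not sufficient: P1 (B <- L -> C) has no collider blocking it and no conditioned non-collider, so it is open.
Try {L, M}:
  P1: blocked at fork node L ∈ conditioning set.
  P2: blocked at fork node M ∈ conditioning set.
  P3: blocked at fork node L ∈ conditioning set.
  P4: blocked at collider V (neither it nor any descendant is in the conditioning set).
{L, M} contains no descendant of B and blocks every backdoor path.
Every element of {L, M} is needed (dropping L leaves P1 open; dropping M leaves P2 open), so no proper subset is valid.
Among all size-2 subsets of the eligible variables, only {L, M} blocks every backdoor path, so it is the unique smallest valid adjustment set.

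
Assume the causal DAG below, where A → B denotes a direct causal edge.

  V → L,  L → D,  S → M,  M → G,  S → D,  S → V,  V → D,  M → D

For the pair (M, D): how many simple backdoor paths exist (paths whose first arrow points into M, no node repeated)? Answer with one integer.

3

A backdoor path from M to D is any simple undirected path whose first edge points into M (i.e. leaves M via a parent).
Parents of M: {S}.
Enumerating:
  P1: M <- S -> V -> L -> D
  P2: M <- S -> V -> D
  P3: M <- S -> D
That exhausts the simple backdoor paths. Count: 3.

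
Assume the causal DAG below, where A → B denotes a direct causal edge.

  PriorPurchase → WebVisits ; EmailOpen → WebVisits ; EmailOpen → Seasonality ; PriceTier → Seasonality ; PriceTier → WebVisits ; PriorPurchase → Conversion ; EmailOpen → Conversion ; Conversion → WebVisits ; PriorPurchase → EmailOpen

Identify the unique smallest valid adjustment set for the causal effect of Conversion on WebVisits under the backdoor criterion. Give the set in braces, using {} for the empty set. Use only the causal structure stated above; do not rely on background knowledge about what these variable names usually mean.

Variables eligible for adjustment (non-descendants of Conversion, excluding Conversion and WebVisits): {EmailOpen, PriceTier, PriorPurchase, Seasonality}.
Backdoor paths from Conversion to WebVisits:
  P1: Conversion <- PriorPurchase -> EmailOpen -> WebVisits
  P2: Conversion <- PriorPurchase -> EmailOpen -> Seasonality <- PriceTier -> WebVisits
  P3: Conversion <- PriorPurchase -> WebVisits
  P4: Conversion <- EmailOpen <- PriorPurchase -> WebVisits
  P5: Conversion <- EmailOpen -> WebVisits
  P6: Conversion <- EmailOpen -> Seasonality <- PriceTier -> WebVisits
The empty set is not sufficient: P1 (Conversion <- PriorPurchase -> EmailOpen -> WebVisits) has no collider blocking it and no conditioned non-collider, so it is open.
Try {EmailOpen, PriorPurchase}:
  P1: blocked at fork node PriorPurchase ∈ conditioning set.
  P2: blocked at fork node PriorPurchase ∈ conditioning set.
  P3: blocked at fork node PriorPurchase ∈ conditioning set.
  P4: blocked at chain node EmailOpen ∈ conditioning set.
  P5: blocked at fork node EmailOpen ∈ conditioning set.
  P6: blocked at fork node EmailOpen ∈ conditioning set.
{EmailOpen, PriorPurchase} contains no descendant of Conversion and blocks every backdoor path.
Every element of {EmailOpen, PriorPurchase} is needed (dropping EmailOpen leaves P5 open; dropping PriorPurchase leaves P3 open), so no proper subset is valid.
Among all size-2 subsets of the eligible variables, only {EmailOpen, PriorPurchase} blocks every backdoor path, so it is the unique smallest valid adjustment set.

{EmailOpen, PriorPurchase}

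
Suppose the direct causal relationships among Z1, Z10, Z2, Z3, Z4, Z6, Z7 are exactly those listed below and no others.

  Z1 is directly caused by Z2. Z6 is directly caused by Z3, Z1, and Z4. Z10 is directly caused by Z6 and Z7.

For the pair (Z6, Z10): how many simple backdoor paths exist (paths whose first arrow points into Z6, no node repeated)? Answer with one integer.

A backdoor path from Z6 to Z10 is any simple undirected path whose first edge points into Z6 (i.e. leaves Z6 via a parent).
Parents of Z6: {Z1, Z3, Z4}.
No simple path from any parent of Z6 reaches Z10 without revisiting Z6, so there are no backdoor paths.

0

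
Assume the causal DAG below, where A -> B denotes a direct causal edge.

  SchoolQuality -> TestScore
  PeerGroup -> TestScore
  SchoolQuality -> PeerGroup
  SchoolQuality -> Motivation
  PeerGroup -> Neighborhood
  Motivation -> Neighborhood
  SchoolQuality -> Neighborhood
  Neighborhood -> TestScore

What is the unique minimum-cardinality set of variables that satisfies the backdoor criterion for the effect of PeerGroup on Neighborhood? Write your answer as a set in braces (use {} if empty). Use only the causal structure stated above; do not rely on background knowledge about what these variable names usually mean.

Variables eligible for adjustment (non-descendants of PeerGroup, excluding PeerGroup and Neighborhood): {Motivation, SchoolQuality}.
Backdoor paths from PeerGroup to Neighborhood:
  P1: PeerGroup <- SchoolQuality -> Motivation -> Neighborhood
  P2: PeerGroup <- SchoolQuality -> Neighborhood
  P3: PeerGroup <- SchoolQuality -> TestScore <- Neighborhood
The empty set is not sufficient: P1 (PeerGroup <- SchoolQuality -> Motivation -> Neighborhood) has no collider blocking it and no conditioned non-collider, so it is open.
Try {SchoolQuality}:
  P1: blocked at fork node SchoolQuality ∈ conditioning set.
  P2: blocked at fork node SchoolQuality ∈ conditioning set.
  P3: blocked at fork node SchoolQuality ∈ conditioning set.
{SchoolQuality} contains no descendant of PeerGroup and blocks every backdoor path.
No other singleton works — e.g. {Motivation} leaves P2 open — so {SchoolQuality} is the unique smallest valid adjustment set.

{SchoolQuality}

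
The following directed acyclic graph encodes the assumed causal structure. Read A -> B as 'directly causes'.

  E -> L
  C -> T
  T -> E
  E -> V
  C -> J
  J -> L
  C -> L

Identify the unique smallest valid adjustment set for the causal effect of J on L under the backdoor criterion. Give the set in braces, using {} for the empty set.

{C}

Variables eligible for adjustment (non-descendants of J, excluding J and L): {C, E, T, V}.
Backdoor paths from J to L:
  P1: J <- C -> T -> E -> L
  P2: J <- C -> L
The empty set is not sufficient: P1 (J <- C -> T -> E -> L) has no collider blocking it and no conditioned non-collider, so it is open.
Try {C}:
  P1: blocked at fork node C ∈ conditioning set.
  P2: blocked at fork node C ∈ conditioning set.
{C} contains no descendant of J and blocks every backdoor path.
No other singleton works — e.g. {T} leaves P2 open — so {C} is the unique smallest valid adjustment set.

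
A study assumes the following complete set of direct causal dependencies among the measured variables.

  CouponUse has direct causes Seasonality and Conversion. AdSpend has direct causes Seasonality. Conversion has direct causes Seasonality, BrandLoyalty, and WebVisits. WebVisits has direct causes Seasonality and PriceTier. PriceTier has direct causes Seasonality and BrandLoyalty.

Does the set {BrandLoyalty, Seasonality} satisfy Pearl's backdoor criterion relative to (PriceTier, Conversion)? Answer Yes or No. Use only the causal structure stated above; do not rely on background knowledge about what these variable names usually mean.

Backdoor paths from PriceTier to Conversion (paths whose first edge points into PriceTier):
  P1: PriceTier <- BrandLoyalty -> Conversion
  P2: PriceTier <- Seasonality -> WebVisits -> Conversion
  P3: PriceTier <- Seasonality -> Conversion
  P4: PriceTier <- Seasonality -> CouponUse <- Conversion
Condition 1 (no descendant of PriceTier in the set): holds — descendants of PriceTier are {Conversion, CouponUse, WebVisits}; none are in {BrandLoyalty, Seasonality}.
Condition 2 (every backdoor path blocked by {BrandLoyalty, Seasonality}):
  P1: blocked at fork node BrandLoyalty ∈ conditioning set.
  P2: blocked at fork node Seasonality ∈ conditioning set.
  P3: blocked at fork node Seasonality ∈ conditioning set.
  P4: blocked at fork node Seasonality ∈ conditioning set.
{BrandLoyalty, Seasonality} satisfies the backdoor criterion.

Yes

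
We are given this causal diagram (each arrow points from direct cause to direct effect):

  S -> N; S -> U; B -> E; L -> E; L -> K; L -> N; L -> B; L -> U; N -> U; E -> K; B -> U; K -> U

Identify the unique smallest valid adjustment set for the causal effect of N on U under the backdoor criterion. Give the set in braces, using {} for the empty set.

Variables eligible for adjustment (non-descendants of N, excluding N and U): {B, E, K, L, S}.
Backdoor paths from N to U:
  P1: N <- S -> U
  P2: N <- L -> B -> E -> K -> U
  P3: N <- L -> B -> U
  P4: N <- L -> E <- B -> U
  P5: N <- L -> E -> K -> U
  P6: N <- L -> K <- E <- B -> U
  P7: N <- L -> K -> U
  P8: N <- L -> U
The empty set is not sufficient: P1 (N <- S -> U) has no collider blocking it and no conditioned non-collider, so it is open.
Try {L, S}:
  P1: blocked at fork node S ∈ conditioning set.
  P2: blocked at fork node L ∈ conditioning set.
  P3: blocked at fork node L ∈ conditioning set.
  P4: blocked at fork node L ∈ conditioning set.
  P5: blocked at fork node L ∈ conditioning set.
  P6: blocked at fork node L ∈ conditioning set.
  P7: blocked at fork node L ∈ conditioning set.
  P8: blocked at fork node L ∈ conditioning set.
{L, S} contains no descendant of N and blocks every backdoor path.
Every element of {L, S} is needed (dropping L leaves P2 open; dropping S leaves P1 open), so no proper subset is valid.
Among all size-2 subsets of the eligible variables, only {L, S} blocks every backdoor path, so it is the unique smallest valid adjustment set.

{L, S}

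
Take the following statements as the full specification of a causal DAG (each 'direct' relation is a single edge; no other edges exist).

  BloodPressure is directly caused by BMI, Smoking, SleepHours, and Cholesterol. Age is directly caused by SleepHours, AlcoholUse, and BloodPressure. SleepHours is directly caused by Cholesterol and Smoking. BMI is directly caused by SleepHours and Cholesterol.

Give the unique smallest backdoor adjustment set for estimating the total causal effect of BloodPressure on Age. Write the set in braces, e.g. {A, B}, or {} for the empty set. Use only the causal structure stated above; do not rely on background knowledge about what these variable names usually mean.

Variables eligible for adjustment (non-descendants of BloodPressure, excluding BloodPressure and Age): {AlcoholUse, BMI, Cholesterol, SleepHours, Smoking}.
Backdoor paths from BloodPressure to Age:
  P1: BloodPressure <- Cholesterol -> SleepHours -> Age
  P2: BloodPressure <- Cholesterol -> BMI <- SleepHours -> Age
  P3: BloodPressure <- Smoking -> SleepHours -> Age
  P4: BloodPressure <- SleepHours -> Age
  P5: BloodPressure <- BMI <- Cholesterol -> SleepHours -> Age
  P6: BloodPressure <- BMI <- SleepHours -> Age
The empty set is not sufficient: P1 (BloodPressure <- Cholesterol -> SleepHours -> Age) has no collider blocking it and no conditioned non-collider, so it is open.
Try {SleepHours}:
  P1: blocked at chain node SleepHours ∈ conditioning set.
  P2: blocked at collider BMI (neither it nor any descendant is in the conditioning set).
  P3: blocked at chain node SleepHours ∈ conditioning set.
  P4: blocked at fork node SleepHours ∈ conditioning set.
  P5: blocked at chain node SleepHours ∈ conditioning set.
  P6: blocked at fork node SleepHours ∈ conditioning set.
{SleepHours} contains no descendant of BloodPressure and blocks every backdoor path.
No other singleton works — e.g. {Cholesterol} leaves P3 open — so {SleepHours} is the unique smallest valid adjustment set.

{SleepHours}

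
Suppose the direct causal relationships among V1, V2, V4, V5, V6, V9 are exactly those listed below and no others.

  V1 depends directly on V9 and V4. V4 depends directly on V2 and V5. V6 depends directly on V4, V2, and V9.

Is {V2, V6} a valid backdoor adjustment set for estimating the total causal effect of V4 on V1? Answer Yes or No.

No

Backdoor paths from V4 to V1 (paths whose first edge points into V4):
  P1: V4 <- V2 -> V6 <- V9 -> V1
Condition 1 (no descendant of V4 in the set): FAILS — V6 is a descendant of V4.
Condition 2 (every backdoor path blocked by {V2, V6}):
  P1: blocked at fork node V2 ∈ conditioning set.
{V2, V6} does not satisfy the backdoor criterion.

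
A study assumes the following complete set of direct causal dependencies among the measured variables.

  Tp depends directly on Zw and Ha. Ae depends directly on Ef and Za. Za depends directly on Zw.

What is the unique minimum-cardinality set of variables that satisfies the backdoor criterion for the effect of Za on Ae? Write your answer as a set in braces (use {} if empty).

Variables eligible for adjustment (non-descendants of Za, excluding Za and Ae): {Ef, Ha, Tp, Zw}.
Backdoor paths from Za to Ae:
  (none)
With no backdoor paths the empty set already satisfies the criterion, and it is trivially minimal.

{}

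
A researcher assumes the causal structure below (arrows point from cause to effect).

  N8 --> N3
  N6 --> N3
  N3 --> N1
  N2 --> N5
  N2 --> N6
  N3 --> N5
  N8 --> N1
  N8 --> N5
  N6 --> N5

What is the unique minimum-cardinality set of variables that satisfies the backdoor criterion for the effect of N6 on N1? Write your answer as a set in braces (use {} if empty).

Variables eligible for adjustment (non-descendants of N6, excluding N6 and N1): {N2, N8}.
Backdoor paths from N6 to N1:
  P1: N6 <- N2 -> N5 <- N8 -> N3 -> N1
  P2: N6 <- N2 -> N5 <- N8 -> N1
  P3: N6 <- N2 -> N5 <- N3 <- N8 -> N1
  P4: N6 <- N2 -> N5 <- N3 -> N1
Each backdoor path contains an unconditioned collider, so every path is already blocked with the empty conditioning set:
  P1: blocked at collider N5 (neither it nor any descendant is in the conditioning set).
  P2: blocked at collider N5 (neither it nor any descendant is in the conditioning set).
  P3: blocked at collider N5 (neither it nor any descendant is in the conditioning set).
  P4: blocked at collider N5 (neither it nor any descendant is in the conditioning set).
The empty set is therefore the unique smallest valid set.

{}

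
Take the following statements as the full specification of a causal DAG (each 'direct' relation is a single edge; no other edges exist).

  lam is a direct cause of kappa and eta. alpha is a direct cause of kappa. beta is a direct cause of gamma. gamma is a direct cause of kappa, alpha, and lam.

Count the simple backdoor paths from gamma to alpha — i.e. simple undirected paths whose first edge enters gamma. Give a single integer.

0

A backdoor path from gamma to alpha is any simple undirected path whose first edge points into gamma (i.e. leaves gamma via a parent).
Parents of gamma: {beta}.
No simple path from any parent of gamma reaches alpha without revisiting gamma, so there are no backdoor paths.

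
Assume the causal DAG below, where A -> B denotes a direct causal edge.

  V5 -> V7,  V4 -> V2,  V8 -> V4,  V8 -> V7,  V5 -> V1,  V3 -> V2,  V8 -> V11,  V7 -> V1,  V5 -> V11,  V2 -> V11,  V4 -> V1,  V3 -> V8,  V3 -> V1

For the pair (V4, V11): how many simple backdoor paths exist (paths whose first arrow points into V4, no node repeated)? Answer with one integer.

A backdoor path from V4 to V11 is any simple undirected path whose first edge points into V4 (i.e. leaves V4 via a parent).
Parents of V4: {V8}.
Enumerating:
  P1: V4 <- V8 <- V3 -> V1 <- V5 -> V11
  P2: V4 <- V8 <- V3 -> V1 <- V7 <- V5 -> V11
  P3: V4 <- V8 <- V3 -> V2 -> V11
  P4: V4 <- V8 -> V7 <- V5 -> V1 <- V3 -> V2 -> V11
  P5: V4 <- V8 -> V7 <- V5 -> V11
  P6: V4 <- V8 -> V7 -> V1 <- V5 -> V11
  P7: V4 <- V8 -> V7 -> V1 <- V3 -> V2 -> V11
  P8: V4 <- V8 -> V11
That exhausts the simple backdoor paths. Count: 8.

8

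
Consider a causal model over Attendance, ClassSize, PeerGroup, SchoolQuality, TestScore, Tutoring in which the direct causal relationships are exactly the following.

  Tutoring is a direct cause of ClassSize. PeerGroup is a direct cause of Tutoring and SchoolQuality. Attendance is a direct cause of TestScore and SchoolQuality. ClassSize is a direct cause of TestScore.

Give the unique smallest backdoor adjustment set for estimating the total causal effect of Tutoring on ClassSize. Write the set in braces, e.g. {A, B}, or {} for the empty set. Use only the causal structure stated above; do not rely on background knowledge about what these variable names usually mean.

{}

Variables eligible for adjustment (non-descendants of Tutoring, excluding Tutoring and ClassSize): {Attendance, PeerGroup, SchoolQuality}.
Backdoor paths from Tutoring to ClassSize:
  P1: Tutoring <- PeerGroup -> SchoolQuality <- Attendance -> TestScore <- ClassSize
Each backdoor path contains an unconditioned collider, so every path is already blocked with the empty conditioning set:
  P1: blocked at collider SchoolQuality (neither it nor any descendant is in the conditioning set).
The empty set is therefore the unique smallest valid set.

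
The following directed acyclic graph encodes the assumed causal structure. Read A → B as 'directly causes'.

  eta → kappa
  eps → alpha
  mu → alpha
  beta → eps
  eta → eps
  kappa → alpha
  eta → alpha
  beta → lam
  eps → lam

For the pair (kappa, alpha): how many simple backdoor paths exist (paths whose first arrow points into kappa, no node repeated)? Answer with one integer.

A backdoor path from kappa to alpha is any simple undirected path whose first edge points into kappa (i.e. leaves kappa via a parent).
Parents of kappa: {eta}.
Enumerating:
  P1: kappa <- eta -> eps -> alpha
  P2: kappa <- eta -> alpha
That exhausts the simple backdoor paths. Count: 2.

2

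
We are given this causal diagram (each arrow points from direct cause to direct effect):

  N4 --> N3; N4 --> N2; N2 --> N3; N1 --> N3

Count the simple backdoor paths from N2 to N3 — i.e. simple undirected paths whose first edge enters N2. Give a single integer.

A backdoor path from N2 to N3 is any simple undirected path whose first edge points into N2 (i.e. leaves N2 via a parent).
Parents of N2: {N4}.
Enumerating:
  P1: N2 <- N4 -> N3
That exhausts the simple backdoor paths. Count: 1.

1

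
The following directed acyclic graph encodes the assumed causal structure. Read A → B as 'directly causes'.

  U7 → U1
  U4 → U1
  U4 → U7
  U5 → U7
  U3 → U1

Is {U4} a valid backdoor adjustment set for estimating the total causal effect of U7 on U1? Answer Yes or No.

Backdoor paths from U7 to U1 (paths whose first edge points into U7):
  P1: U7 <- U4 -> U1
Condition 1 (no descendant of U7 in the set): holds — descendants of U7 are {U1}; none are in {U4}.
Condition 2 (every backdoor path blocked by {U4}):
  P1: blocked at fork node U4 ∈ conditioning set.
{U4} satisfies the backdoor criterion.

Yes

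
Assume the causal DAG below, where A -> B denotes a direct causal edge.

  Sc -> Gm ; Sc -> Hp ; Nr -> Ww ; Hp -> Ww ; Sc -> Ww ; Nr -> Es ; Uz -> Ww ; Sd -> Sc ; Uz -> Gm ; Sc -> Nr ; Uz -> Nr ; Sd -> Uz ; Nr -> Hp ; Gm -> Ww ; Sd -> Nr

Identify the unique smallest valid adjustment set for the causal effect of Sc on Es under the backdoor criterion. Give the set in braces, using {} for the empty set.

Variables eligible for adjustment (non-descendants of Sc, excluding Sc and Es): {Sd, Uz}.
Backdoor paths from Sc to Es:
  P1: Sc <- Sd -> Uz -> Gm -> Ww <- Nr -> Es
  P2: Sc <- Sd -> Uz -> Gm -> Ww <- Hp <- Nr -> Es
  P3: Sc <- Sd -> Uz -> Nr -> Es
  P4: Sc <- Sd -> Uz -> Ww <- Nr -> Es
  P5: Sc <- Sd -> Uz -> Ww <- Hp <- Nr -> Es
  P6: Sc <- Sd -> Nr -> Es
The empty set is not sufficient: P3 (Sc <- Sd -> Uz -> Nr -> Es) has no collider blocking it and no conditioned non-collider, so it is open.
Try {Sd}:
  P1: blocked at fork node Sd ∈ conditioning set.
  P2: blocked at fork node Sd ∈ conditioning set.
  P3: blocked at fork node Sd ∈ conditioning set.
  P4: blocked at fork node Sd ∈ conditioning set.
  P5: blocked at fork node Sd ∈ conditioning set.
  P6: blocked at fork node Sd ∈ conditioning set.
{Sd} contains no descendant of Sc and blocks every backdoor path.
No other singleton works — e.g. {Uz} leaves P6 open — so {Sd} is the unique smallest valid adjustment set.

{Sd}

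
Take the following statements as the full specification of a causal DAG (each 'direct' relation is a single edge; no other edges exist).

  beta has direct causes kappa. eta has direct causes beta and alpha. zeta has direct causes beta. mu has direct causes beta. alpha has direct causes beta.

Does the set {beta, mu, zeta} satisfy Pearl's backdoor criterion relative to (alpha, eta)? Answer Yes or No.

Yes

Backdoor paths from alpha to eta (paths whose first edge points into alpha):
  P1: alpha <- beta -> eta
Condition 1 (no descendant of alpha in the set): holds — descendants of alpha are {eta}; none are in {beta, mu, zeta}.
Condition 2 (every backdoor path blocked by {beta, mu, zeta}):
  P1: blocked at fork node beta ∈ conditioning set.
{beta, mu, zeta} satisfies the backdoor criterion.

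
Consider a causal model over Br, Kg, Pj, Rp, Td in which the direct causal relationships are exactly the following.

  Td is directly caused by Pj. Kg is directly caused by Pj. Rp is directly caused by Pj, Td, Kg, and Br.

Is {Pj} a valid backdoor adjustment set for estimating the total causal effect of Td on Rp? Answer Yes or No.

Yes

Backdoor paths from Td to Rp (paths whose first edge points into Td):
  P1: Td <- Pj -> Kg -> Rp
  P2: Td <- Pj -> Rp
Condition 1 (no descendant of Td in the set): holds — descendants of Td are {Rp}; none are in {Pj}.
Condition 2 (every backdoor path blocked by {Pj}):
  P1: blocked at fork node Pj ∈ conditioning set.
  P2: blocked at fork node Pj ∈ conditioning set.
{Pj} satisfies the backdoor criterion.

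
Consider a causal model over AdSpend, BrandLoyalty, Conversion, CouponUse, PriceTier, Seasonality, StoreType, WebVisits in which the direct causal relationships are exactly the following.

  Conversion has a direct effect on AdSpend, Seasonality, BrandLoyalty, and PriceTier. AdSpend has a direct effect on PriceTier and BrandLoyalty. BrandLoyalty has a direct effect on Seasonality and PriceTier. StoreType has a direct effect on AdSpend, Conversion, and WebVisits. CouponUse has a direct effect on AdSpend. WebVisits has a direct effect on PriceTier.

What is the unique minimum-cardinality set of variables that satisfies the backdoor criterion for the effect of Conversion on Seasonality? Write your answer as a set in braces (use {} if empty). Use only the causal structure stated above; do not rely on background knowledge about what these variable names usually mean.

{StoreType}

Variables eligible for adjustment (non-descendants of Conversion, excluding Conversion and Seasonality): {CouponUse, StoreType, WebVisits}.
Backdoor paths from Conversion to Seasonality:
  P1: Conversion <- StoreType -> AdSpend -> BrandLoyalty -> Seasonality
  P2: Conversion <- StoreType -> AdSpend -> PriceTier <- BrandLoyalty -> Seasonality
  P3: Conversion <- StoreType -> WebVisits -> PriceTier <- AdSpend -> BrandLoyalty -> Seasonality
  P4: Conversion <- StoreType -> WebVisits -> PriceTier <- BrandLoyalty -> Seasonality
The empty set is not sufficient: P1 (Conversion <- StoreType -> AdSpend -> BrandLoyalty -> Seasonality) has no collider blocking it and no conditioned non-collider, so it is open.
Try {StoreType}:
  P1: blocked at fork node StoreType ∈ conditioning set.
  P2: blocked at fork node StoreType ∈ conditioning set.
  P3: blocked at fork node StoreType ∈ conditioning set.
  P4: blocked at fork node StoreType ∈ conditioning set.
{StoreType} contains no descendant of Conversion and blocks every backdoor path.
No other singleton works — e.g. {CouponUse} leaves P1 open — so {StoreType} is the unique smallest valid adjustment set.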